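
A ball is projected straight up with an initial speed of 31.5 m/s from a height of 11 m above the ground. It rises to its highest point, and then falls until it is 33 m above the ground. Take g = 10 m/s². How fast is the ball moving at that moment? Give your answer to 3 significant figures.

Phase 1 (rising): v₀ = 31.5 m/s, a = -10 m/s².
v = v₀ + at → t = (0 − 31.5) / -10 = 3.15 s
v² = v₀² + 2aΔx → Δx = (0² − 31.5²)/(2·-10) = 49.6 m

Phase 2 (falling): v₀ = 0 m/s, a = -10 m/s².
Falls 27.6 m from rest: t = √(2·27.6/10) = 2.35 s; v = g·t = 23.5 m/s.
Final speed = 23.5 m/s

23.5 m/s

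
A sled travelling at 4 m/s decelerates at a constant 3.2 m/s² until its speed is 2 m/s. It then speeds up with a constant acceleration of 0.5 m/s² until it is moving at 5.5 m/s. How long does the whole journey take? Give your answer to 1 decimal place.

Phase 1 (decelerating): v₀ = 4.00 m/s, a = -3.2 m/s².
v = v₀ + at → t = (2 − 4.00) / -3.2 = 0.625 s
v² = v₀² + 2aΔx → Δx = (2² − 4.00²)/(2·-3.2) = 1.88 m

Phase 2 (accelerating): v₀ = 2.00 m/s, a = 0.5 m/s².
v = v₀ + at → t = (5.5 − 2.00) / 0.5 = 7.00 s
v² = v₀² + 2aΔx → Δx = (5.5² − 2.00²)/(2·0.5) = 26.2 m
Total time = 0.625 + 7.00 = 7.62 s

7.6 s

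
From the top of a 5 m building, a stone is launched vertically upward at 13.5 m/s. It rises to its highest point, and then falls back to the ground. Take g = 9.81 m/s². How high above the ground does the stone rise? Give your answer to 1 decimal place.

Phase 1 (rising): v₀ = 13.5 m/s, a = -9.81 m/s².
v = v₀ + at → t = (0 − 13.5) / -9.81 = 1.38 s
v² = v₀² + 2aΔx → Δx = (0² − 13.5²)/(2·-9.81) = 9.29 m
Maximum height = 5 + 9.29 = 14.3 m

14.3 m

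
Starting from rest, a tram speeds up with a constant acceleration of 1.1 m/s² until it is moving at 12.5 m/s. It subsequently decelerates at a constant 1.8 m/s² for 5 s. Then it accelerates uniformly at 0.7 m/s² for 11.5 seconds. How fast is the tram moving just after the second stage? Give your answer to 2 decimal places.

3.50 m/s

Phase 1 (accelerating): v₀ = 0 m/s, a = 1.1 m/s².
v = v₀ + at → t = (12.5 − 0) / 1.1 = 11.4 s
v² = v₀² + 2aΔx → Δx = (12.5² − 0²)/(2·1.1) = 71.0 m

Phase 2 (decelerating): v₀ = 12.5 m/s, a = -1.8 m/s².
v = v₀ + at = 12.5 + (-1.8)(5) = 3.50 m/s
Δx = v₀t + ½at² = 12.5·5 + 0.5·-1.8·5² = 40.0 m
Speed at end of phase 2 = 3.50 m/s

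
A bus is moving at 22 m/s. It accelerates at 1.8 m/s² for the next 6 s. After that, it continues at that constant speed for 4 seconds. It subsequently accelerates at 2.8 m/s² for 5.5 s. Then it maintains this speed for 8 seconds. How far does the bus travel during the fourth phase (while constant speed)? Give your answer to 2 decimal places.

385.60 m

Phase 1 (accelerating): v₀ = 22.0 m/s, a = 1.8 m/s².
v = v₀ + at = 22.0 + (1.8)(6) = 32.8 m/s
Δx = v₀t + ½at² = 22.0·6 + 0.5·1.8·6² = 164 m

Phase 2 (constant speed): v₀ = 32.8 m/s, a = 0 m/s².
v = v₀ + at = 32.8 + (0)(4) = 32.8 m/s
Δx = v₀t + ½at² = 32.8·4 + 0.5·0·4² = 131 m

Phase 3 (accelerating): v₀ = 32.8 m/s, a = 2.8 m/s².
v = v₀ + at = 32.8 + (2.8)(5.5) = 48.2 m/s
Δx = v₀t + ½at² = 32.8·5.5 + 0.5·2.8·5.5² = 223 m

Phase 4 (constant speed): v₀ = 48.2 m/s, a = 0 m/s².
v = v₀ + at = 48.2 + (0)(8) = 48.2 m/s
Δx = v₀t + ½at² = 48.2·8 + 0.5·0·8² = 386 m
Distance in phase 4 = 386 m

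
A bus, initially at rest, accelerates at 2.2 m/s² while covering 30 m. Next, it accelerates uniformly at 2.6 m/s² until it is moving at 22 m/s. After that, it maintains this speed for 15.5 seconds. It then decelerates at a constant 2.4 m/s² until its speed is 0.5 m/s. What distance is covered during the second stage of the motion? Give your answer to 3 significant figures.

67.7 m

Phase 1 (accelerating): v₀ = 0 m/s, a = 2.2 m/s².
v² = v₀² + 2aΔx = 0² + 2·2.2·30 = 132 → v = 11.5 m/s
t = (v − v₀)/a = (11.5 − 0)/2.2 = 5.22 s

Phase 2 (accelerating): v₀ = 11.5 m/s, a = 2.6 m/s².
v = v₀ + at → t = (22 − 11.5) / 2.6 = 4.04 s
v² = v₀² + 2aΔx → Δx = (22² − 11.5²)/(2·2.6) = 67.7 m
Distance in phase 2 = 67.7 m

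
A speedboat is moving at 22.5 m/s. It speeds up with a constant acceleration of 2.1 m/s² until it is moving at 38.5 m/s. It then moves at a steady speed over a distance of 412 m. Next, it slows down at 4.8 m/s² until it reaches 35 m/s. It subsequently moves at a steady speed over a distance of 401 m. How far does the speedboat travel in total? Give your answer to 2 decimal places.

Phase 1 (accelerating): v₀ = 22.5 m/s, a = 2.1 m/s².
v = v₀ + at → t = (38.5 − 22.5) / 2.1 = 7.62 s
v² = v₀² + 2aΔx → Δx = (38.5² − 22.5²)/(2·2.1) = 232 m

Phase 2 (constant speed): v₀ = 38.5 m/s, a = 0 m/s².
Constant speed: t = d/v = 412/38.5 = 10.7 s

Phase 3 (decelerating): v₀ = 38.5 m/s, a = -4.8 m/s².
v = v₀ + at → t = (35 − 38.5) / -4.8 = 0.729 s
v² = v₀² + 2aΔx → Δx = (35² − 38.5²)/(2·-4.8) = 26.8 m

Phase 4 (constant speed): v₀ = 35.0 m/s, a = 0 m/s².
Constant speed: t = d/v = 401/35.0 = 11.5 s
Total distance = 232 + 412 + 26.8 + 401 = 1070 m

1072.18 m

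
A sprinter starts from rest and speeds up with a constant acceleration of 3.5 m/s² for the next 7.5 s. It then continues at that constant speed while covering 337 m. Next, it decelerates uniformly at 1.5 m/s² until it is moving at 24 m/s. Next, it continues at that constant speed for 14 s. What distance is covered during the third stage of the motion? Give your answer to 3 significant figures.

37.7 m

Phase 1 (accelerating): v₀ = 0 m/s, a = 3.5 m/s².
v = v₀ + at = 0 + (3.5)(7.5) = 26.2 m/s
Δx = v₀t + ½at² = 0·7.5 + 0.5·3.5·7.5² = 98.4 m

Phase 2 (constant speed): v₀ = 26.2 m/s, a = 0 m/s².
Constant speed: t = d/v = 337/26.2 = 12.8 s

Phase 3 (decelerating): v₀ = 26.2 m/s, a = -1.5 m/s².
v = v₀ + at → t = (24 − 26.2) / -1.5 = 1.50 s
v² = v₀² + 2aΔx → Δx = (24² − 26.2²)/(2·-1.5) = 37.7 m
Distance in phase 3 = 37.7 m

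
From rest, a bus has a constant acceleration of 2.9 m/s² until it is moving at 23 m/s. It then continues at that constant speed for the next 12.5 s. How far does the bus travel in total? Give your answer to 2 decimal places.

Phase 1 (accelerating): v₀ = 0 m/s, a = 2.9 m/s².
v = v₀ + at → t = (23 − 0) / 2.9 = 7.93 s
v² = v₀² + 2aΔx → Δx = (23² − 0²)/(2·2.9) = 91.2 m

Phase 2 (constant speed): v₀ = 23.0 m/s, a = 0 m/s².
v = v₀ + at = 23.0 + (0)(12.5) = 23.0 m/s
Δx = v₀t + ½at² = 23.0·12.5 + 0.5·0·12.5² = 288 m
Total distance = 91.2 + 288 = 379 m

378.71 m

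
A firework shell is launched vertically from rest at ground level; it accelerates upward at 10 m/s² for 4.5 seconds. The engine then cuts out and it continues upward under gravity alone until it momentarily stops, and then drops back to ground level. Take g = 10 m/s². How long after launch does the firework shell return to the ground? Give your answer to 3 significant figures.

15.4 s

Phase 1 (powered ascent): v₀ = 0 m/s, a = 10 m/s².
v = v₀ + at = 0 + (10)(4.5) = 45.0 m/s
Δx = v₀t + ½at² = 0·4.5 + 0.5·10·4.5² = 101 m

Phase 2 (coasting upward): v₀ = 45.0 m/s, a = -10 m/s².
v = v₀ + at → t = (0 − 45.0) / -10 = 4.50 s
v² = v₀² + 2aΔx → Δx = (0² − 45.0²)/(2·-10) = 101 m

Phase 3 (free fall): v₀ = 0 m/s, a = -10 m/s².
Falls 202 m from rest: t = √(2·202/10) = 6.36 s; v = g·t = 63.6 m/s.
Total time = 4.50 + 4.50 + 6.36 = 15.4 s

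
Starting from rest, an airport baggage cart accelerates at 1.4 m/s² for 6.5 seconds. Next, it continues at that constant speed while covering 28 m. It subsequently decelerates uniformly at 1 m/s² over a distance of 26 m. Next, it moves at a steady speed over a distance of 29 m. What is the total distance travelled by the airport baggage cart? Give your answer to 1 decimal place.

112.6 m

Phase 1 (accelerating): v₀ = 0 m/s, a = 1.4 m/s².
v = v₀ + at = 0 + (1.4)(6.5) = 9.10 m/s
Δx = v₀t + ½at² = 0·6.5 + 0.5·1.4·6.5² = 29.6 m

Phase 2 (constant speed): v₀ = 9.10 m/s, a = 0 m/s².
Constant speed: t = d/v = 28/9.10 = 3.08 s

Phase 3 (decelerating): v₀ = 9.10 m/s, a = -1 m/s².
v² = v₀² + 2aΔx = 9.10² + 2·-1·26 = 30.8 → v = 5.55 m/s
t = (v − v₀)/a = (5.55 − 9.10)/-1 = 3.55 s

Phase 4 (constant speed): v₀ = 5.55 m/s, a = 0 m/s².
Constant speed: t = d/v = 29/5.55 = 5.22 s
Total distance = 29.6 + 28.0 + 26.0 + 29.0 = 113 m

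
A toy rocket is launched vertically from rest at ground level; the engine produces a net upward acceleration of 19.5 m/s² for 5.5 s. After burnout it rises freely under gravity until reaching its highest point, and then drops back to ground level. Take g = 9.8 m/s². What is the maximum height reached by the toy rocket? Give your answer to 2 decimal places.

Phase 1 (powered ascent): v₀ = 0 m/s, a = 19.5 m/s².
v = v₀ + at = 0 + (19.5)(5.5) = 107 m/s
Δx = v₀t + ½at² = 0·5.5 + 0.5·19.5·5.5² = 295 m

Phase 2 (coasting upward): v₀ = 107 m/s, a = -9.8 m/s².
v = v₀ + at → t = (0 − 107) / -9.8 = 10.9 s
v² = v₀² + 2aΔx → Δx = (0² − 107²)/(2·-9.8) = 587 m
Maximum height = 295 + 587 = 882 m

881.80 m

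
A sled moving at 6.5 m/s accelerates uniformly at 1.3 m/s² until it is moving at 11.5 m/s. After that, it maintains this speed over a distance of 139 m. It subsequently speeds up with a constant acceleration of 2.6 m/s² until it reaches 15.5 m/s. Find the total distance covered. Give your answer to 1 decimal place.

194.4 m

Phase 1 (accelerating): v₀ = 6.50 m/s, a = 1.3 m/s².
v = v₀ + at → t = (11.5 − 6.50) / 1.3 = 3.85 s
v² = v₀² + 2aΔx → Δx = (11.5² − 6.50²)/(2·1.3) = 34.6 m

Phase 2 (constant speed): v₀ = 11.5 m/s, a = 0 m/s².
Constant speed: t = d/v = 139/11.5 = 12.1 s

Phase 3 (accelerating): v₀ = 11.5 m/s, a = 2.6 m/s².
v = v₀ + at → t = (15.5 − 11.5) / 2.6 = 1.54 s
v² = v₀² + 2aΔx → Δx = (15.5² − 11.5²)/(2·2.6) = 20.8 m
Total distance = 34.6 + 139 + 20.8 = 194 m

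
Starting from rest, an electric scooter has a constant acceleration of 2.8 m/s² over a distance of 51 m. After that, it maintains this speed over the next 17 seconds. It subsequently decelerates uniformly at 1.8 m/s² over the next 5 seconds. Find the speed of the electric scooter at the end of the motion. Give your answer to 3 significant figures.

Phase 1 (accelerating): v₀ = 0 m/s, a = 2.8 m/s².
v² = v₀² + 2aΔx = 0² + 2·2.8·51 = 286 → v = 16.9 m/s
t = (v − v₀)/a = (16.9 − 0)/2.8 = 6.04 s

Phase 2 (constant speed): v₀ = 16.9 m/s, a = 0 m/s².
v = v₀ + at = 16.9 + (0)(17) = 16.9 m/s
Δx = v₀t + ½at² = 16.9·17 + 0.5·0·17² = 287 m

Phase 3 (decelerating): v₀ = 16.9 m/s, a = -1.8 m/s².
v = v₀ + at = 16.9 + (-1.8)(5) = 7.90 m/s
Δx = v₀t + ½at² = 16.9·5 + 0.5·-1.8·5² = 62.0 m
Final speed = 7.90 m/s

7.90 m/s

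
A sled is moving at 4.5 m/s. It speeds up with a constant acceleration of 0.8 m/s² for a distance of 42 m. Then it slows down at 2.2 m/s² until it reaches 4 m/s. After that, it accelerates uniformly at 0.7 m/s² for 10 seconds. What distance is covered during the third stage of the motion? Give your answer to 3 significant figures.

75.0 m

Phase 1 (accelerating): v₀ = 4.50 m/s, a = 0.8 m/s².
v² = v₀² + 2aΔx = 4.50² + 2·0.8·42 = 87.5 → v = 9.35 m/s
t = (v − v₀)/a = (9.35 − 4.50)/0.8 = 6.06 s

Phase 2 (decelerating): v₀ = 9.35 m/s, a = -2.2 m/s².
v = v₀ + at → t = (4 − 9.35) / -2.2 = 2.43 s
v² = v₀² + 2aΔx → Δx = (4² − 9.35²)/(2·-2.2) = 16.2 m

Phase 3 (accelerating): v₀ = 4.00 m/s, a = 0.7 m/s².
v = v₀ + at = 4.00 + (0.7)(10) = 11.0 m/s
Δx = v₀t + ½at² = 4.00·10 + 0.5·0.7·10² = 75.0 m
Distance in phase 3 = 75.0 m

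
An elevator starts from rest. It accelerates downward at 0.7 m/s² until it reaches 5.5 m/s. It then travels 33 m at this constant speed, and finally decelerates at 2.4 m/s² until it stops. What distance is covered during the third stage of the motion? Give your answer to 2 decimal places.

Phase 1 (accelerating): v₀ = 0 m/s, a = 0.7 m/s².
v = v₀ + at → t = (5.5 − 0) / 0.7 = 7.86 s
v² = v₀² + 2aΔx → Δx = (5.5² − 0²)/(2·0.7) = 21.6 m

Phase 2 (constant speed): v₀ = 5.50 m/s, a = 0 m/s².
Constant speed: t = d/v = 33/5.50 = 6.00 s

Phase 3 (decelerating): v₀ = 5.50 m/s, a = -2.4 m/s².
v = v₀ + at → t = (0 − 5.50) / -2.4 = 2.29 s
v² = v₀² + 2aΔx → Δx = (0² − 5.50²)/(2·-2.4) = 6.30 m
Distance in phase 3 = 6.30 m

6.30 m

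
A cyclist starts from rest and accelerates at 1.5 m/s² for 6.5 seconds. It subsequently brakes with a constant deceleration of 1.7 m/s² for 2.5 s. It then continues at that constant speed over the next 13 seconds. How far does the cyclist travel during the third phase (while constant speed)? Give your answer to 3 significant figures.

71.5 m

Phase 1 (accelerating): v₀ = 0 m/s, a = 1.5 m/s².
v = v₀ + at = 0 + (1.5)(6.5) = 9.75 m/s
Δx = v₀t + ½at² = 0·6.5 + 0.5·1.5·6.5² = 31.7 m

Phase 2 (decelerating): v₀ = 9.75 m/s, a = -1.7 m/s².
v = v₀ + at = 9.75 + (-1.7)(2.5) = 5.50 m/s
Δx = v₀t + ½at² = 9.75·2.5 + 0.5·-1.7·2.5² = 19.1 m

Phase 3 (constant speed): v₀ = 5.50 m/s, a = 0 m/s².
v = v₀ + at = 5.50 + (0)(13) = 5.50 m/s
Δx = v₀t + ½at² = 5.50·13 + 0.5·0·13² = 71.5 m
Distance in phase 3 = 71.5 m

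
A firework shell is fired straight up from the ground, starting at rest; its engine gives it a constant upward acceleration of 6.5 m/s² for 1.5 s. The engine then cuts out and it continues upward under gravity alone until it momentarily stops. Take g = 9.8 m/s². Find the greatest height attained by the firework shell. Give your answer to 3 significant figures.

12.2 m

Phase 1 (powered ascent): v₀ = 0 m/s, a = 6.5 m/s².
v = v₀ + at = 0 + (6.5)(1.5) = 9.75 m/s
Δx = v₀t + ½at² = 0·1.5 + 0.5·6.5·1.5² = 7.31 m

Phase 2 (coasting upward): v₀ = 9.75 m/s, a = -9.8 m/s².
v = v₀ + at → t = (0 − 9.75) / -9.8 = 0.995 s
v² = v₀² + 2aΔx → Δx = (0² − 9.75²)/(2·-9.8) = 4.85 m
Maximum height = 7.31 + 4.85 = 12.2 m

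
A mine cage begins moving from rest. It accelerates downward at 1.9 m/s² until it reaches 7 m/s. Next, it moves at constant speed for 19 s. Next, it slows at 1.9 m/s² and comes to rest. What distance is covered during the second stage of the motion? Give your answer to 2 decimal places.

133.00 m

Phase 1 (accelerating): v₀ = 0 m/s, a = 1.9 m/s².
v = v₀ + at → t = (7 − 0) / 1.9 = 3.68 s
v² = v₀² + 2aΔx → Δx = (7² − 0²)/(2·1.9) = 12.9 m

Phase 2 (constant speed): v₀ = 7.00 m/s, a = 0 m/s².
v = v₀ + at = 7.00 + (0)(19) = 7.00 m/s
Δx = v₀t + ½at² = 7.00·19 + 0.5·0·19² = 133 m
Distance in phase 2 = 133 m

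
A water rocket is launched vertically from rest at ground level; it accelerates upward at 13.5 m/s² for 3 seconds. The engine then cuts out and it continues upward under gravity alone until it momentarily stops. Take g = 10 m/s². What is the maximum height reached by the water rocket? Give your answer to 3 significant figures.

Phase 1 (powered ascent): v₀ = 0 m/s, a = 13.5 m/s².
v = v₀ + at = 0 + (13.5)(3) = 40.5 m/s
Δx = v₀t + ½at² = 0·3 + 0.5·13.5·3² = 60.8 m

Phase 2 (coasting upward): v₀ = 40.5 m/s, a = -10 m/s².
v = v₀ + at → t = (0 − 40.5) / -10 = 4.05 s
v² = v₀² + 2aΔx → Δx = (0² − 40.5²)/(2·-10) = 82.0 m
Maximum height = 60.8 + 82.0 = 143 m

143 m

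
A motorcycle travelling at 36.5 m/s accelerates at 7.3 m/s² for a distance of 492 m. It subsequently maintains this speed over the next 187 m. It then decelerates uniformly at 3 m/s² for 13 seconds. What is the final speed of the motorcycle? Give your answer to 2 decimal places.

Phase 1 (accelerating): v₀ = 36.5 m/s, a = 7.3 m/s².
v² = v₀² + 2aΔx = 36.5² + 2·7.3·492 = 8520 → v = 92.3 m/s
t = (v − v₀)/a = (92.3 − 36.5)/7.3 = 7.64 s

Phase 2 (constant speed): v₀ = 92.3 m/s, a = 0 m/s².
Constant speed: t = d/v = 187/92.3 = 2.03 s

Phase 3 (decelerating): v₀ = 92.3 m/s, a = -3 m/s².
v = v₀ + at = 92.3 + (-3)(13) = 53.3 m/s
Δx = v₀t + ½at² = 92.3·13 + 0.5·-3·13² = 946 m
Final speed = 53.3 m/s

53.28 m/s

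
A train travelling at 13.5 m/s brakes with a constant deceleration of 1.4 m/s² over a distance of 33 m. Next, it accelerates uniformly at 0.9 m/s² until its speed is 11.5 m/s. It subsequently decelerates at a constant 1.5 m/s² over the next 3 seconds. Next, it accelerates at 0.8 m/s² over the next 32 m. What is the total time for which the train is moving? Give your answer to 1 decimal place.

11.9 s

Phase 1 (decelerating): v₀ = 13.5 m/s, a = -1.4 m/s².
v² = v₀² + 2aΔx = 13.5² + 2·-1.4·33 = 89.9 → v = 9.48 m/s
t = (v − v₀)/a = (9.48 − 13.5)/-1.4 = 2.87 s

Phase 2 (accelerating): v₀ = 9.48 m/s, a = 0.9 m/s².
v = v₀ + at → t = (11.5 − 9.48) / 0.9 = 2.25 s
v² = v₀² + 2aΔx → Δx = (11.5² − 9.48²)/(2·0.9) = 23.6 m

Phase 3 (decelerating): v₀ = 11.5 m/s, a = -1.5 m/s².
v = v₀ + at = 11.5 + (-1.5)(3) = 7.00 m/s
Δx = v₀t + ½at² = 11.5·3 + 0.5·-1.5·3² = 27.8 m

Phase 4 (accelerating): v₀ = 7.00 m/s, a = 0.8 m/s².
v² = v₀² + 2aΔx = 7.00² + 2·0.8·32 = 100 → v = 10.0 m/s
t = (v − v₀)/a = (10.0 − 7.00)/0.8 = 3.76 s
Total time = 2.87 + 2.25 + 3.00 + 3.76 = 11.9 s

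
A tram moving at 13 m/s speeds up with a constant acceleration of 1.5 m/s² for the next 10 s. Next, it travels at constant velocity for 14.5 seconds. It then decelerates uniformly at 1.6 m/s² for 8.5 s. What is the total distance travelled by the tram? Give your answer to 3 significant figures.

791 m

Phase 1 (accelerating): v₀ = 13.0 m/s, a = 1.5 m/s².
v = v₀ + at = 13.0 + (1.5)(10) = 28.0 m/s
Δx = v₀t + ½at² = 13.0·10 + 0.5·1.5·10² = 205 m

Phase 2 (constant speed): v₀ = 28.0 m/s, a = 0 m/s².
v = v₀ + at = 28.0 + (0)(14.5) = 28.0 m/s
Δx = v₀t + ½at² = 28.0·14.5 + 0.5·0·14.5² = 406 m

Phase 3 (decelerating): v₀ = 28.0 m/s, a = -1.6 m/s².
v = v₀ + at = 28.0 + (-1.6)(8.5) = 14.4 m/s
Δx = v₀t + ½at² = 28.0·8.5 + 0.5·-1.6·8.5² = 180 m
Total distance = 205 + 406 + 180 = 791 m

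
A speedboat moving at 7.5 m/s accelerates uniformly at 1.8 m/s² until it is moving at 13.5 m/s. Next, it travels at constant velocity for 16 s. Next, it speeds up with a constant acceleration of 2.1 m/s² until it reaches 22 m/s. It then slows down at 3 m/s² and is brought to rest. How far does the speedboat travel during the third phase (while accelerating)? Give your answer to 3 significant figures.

Phase 1 (accelerating): v₀ = 7.50 m/s, a = 1.8 m/s².
v = v₀ + at → t = (13.5 − 7.50) / 1.8 = 3.33 s
v² = v₀² + 2aΔx → Δx = (13.5² − 7.50²)/(2·1.8) = 35.0 m

Phase 2 (constant speed): v₀ = 13.5 m/s, a = 0 m/s².
v = v₀ + at = 13.5 + (0)(16) = 13.5 m/s
Δx = v₀t + ½at² = 13.5·16 + 0.5·0·16² = 216 m

Phase 3 (accelerating): v₀ = 13.5 m/s, a = 2.1 m/s².
v = v₀ + at → t = (22 − 13.5) / 2.1 = 4.05 s
v² = v₀² + 2aΔx → Δx = (22² − 13.5²)/(2·2.1) = 71.8 m
Distance in phase 3 = 71.8 m

71.8 m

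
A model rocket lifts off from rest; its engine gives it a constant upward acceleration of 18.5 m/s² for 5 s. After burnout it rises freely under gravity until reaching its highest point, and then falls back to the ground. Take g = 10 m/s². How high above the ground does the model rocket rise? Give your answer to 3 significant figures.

Phase 1 (powered ascent): v₀ = 0 m/s, a = 18.5 m/s².
v = v₀ + at = 0 + (18.5)(5) = 92.5 m/s
Δx = v₀t + ½at² = 0·5 + 0.5·18.5·5² = 231 m

Phase 2 (coasting upward): v₀ = 92.5 m/s, a = -10 m/s².
v = v₀ + at → t = (0 − 92.5) / -10 = 9.25 s
v² = v₀² + 2aΔx → Δx = (0² − 92.5²)/(2·-10) = 428 m
Maximum height = 231 + 428 = 659 m

659 m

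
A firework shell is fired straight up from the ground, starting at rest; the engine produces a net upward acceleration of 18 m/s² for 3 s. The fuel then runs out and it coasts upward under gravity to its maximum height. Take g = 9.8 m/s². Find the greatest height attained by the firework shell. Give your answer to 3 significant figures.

230 m

Phase 1 (powered ascent): v₀ = 0 m/s, a = 18 m/s².
v = v₀ + at = 0 + (18)(3) = 54.0 m/s
Δx = v₀t + ½at² = 0·3 + 0.5·18·3² = 81.0 m

Phase 2 (coasting upward): v₀ = 54.0 m/s, a = -9.8 m/s².
v = v₀ + at → t = (0 − 54.0) / -9.8 = 5.51 s
v² = v₀² + 2aΔx → Δx = (0² − 54.0²)/(2·-9.8) = 149 m
Maximum height = 81.0 + 149 = 230 m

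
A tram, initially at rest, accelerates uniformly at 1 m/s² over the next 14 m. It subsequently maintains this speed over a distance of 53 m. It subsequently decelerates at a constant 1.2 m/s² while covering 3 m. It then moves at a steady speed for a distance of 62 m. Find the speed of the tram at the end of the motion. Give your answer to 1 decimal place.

4.6 m/s

Phase 1 (accelerating): v₀ = 0 m/s, a = 1 m/s².
v² = v₀² + 2aΔx = 0² + 2·1·14 = 28.0 → v = 5.29 m/s
t = (v − v₀)/a = (5.29 − 0)/1 = 5.29 s

Phase 2 (constant speed): v₀ = 5.29 m/s, a = 0 m/s².
Constant speed: t = d/v = 53/5.29 = 10.0 s

Phase 3 (decelerating): v₀ = 5.29 m/s, a = -1.2 m/s².
v² = v₀² + 2aΔx = 5.29² + 2·-1.2·3 = 20.8 → v = 4.56 m/s
t = (v − v₀)/a = (4.56 − 5.29)/-1.2 = 0.609 s

Phase 4 (constant speed): v₀ = 4.56 m/s, a = 0 m/s².
Constant speed: t = d/v = 62/4.56 = 13.6 s
Final speed = 4.56 m/s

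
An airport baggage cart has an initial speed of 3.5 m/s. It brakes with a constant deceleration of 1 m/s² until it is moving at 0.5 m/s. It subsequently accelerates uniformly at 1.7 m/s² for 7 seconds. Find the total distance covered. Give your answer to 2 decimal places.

Phase 1 (decelerating): v₀ = 3.50 m/s, a = -1 m/s².
v = v₀ + at → t = (0.5 − 3.50) / -1 = 3.00 s
v² = v₀² + 2aΔx → Δx = (0.5² − 3.50²)/(2·-1) = 6.00 m

Phase 2 (accelerating): v₀ = 0.500 m/s, a = 1.7 m/s².
v = v₀ + at = 0.500 + (1.7)(7) = 12.4 m/s
Δx = v₀t + ½at² = 0.500·7 + 0.5·1.7·7² = 45.1 m
Total distance = 6.00 + 45.1 = 51.1 m

51.15 m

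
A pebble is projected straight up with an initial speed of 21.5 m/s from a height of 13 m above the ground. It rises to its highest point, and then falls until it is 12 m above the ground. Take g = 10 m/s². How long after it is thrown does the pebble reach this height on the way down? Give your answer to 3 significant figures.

Phase 1 (rising): v₀ = 21.5 m/s, a = -10 m/s².
v = v₀ + at → t = (0 − 21.5) / -10 = 2.15 s
v² = v₀² + 2aΔx → Δx = (0² − 21.5²)/(2·-10) = 23.1 m

Phase 2 (falling): v₀ = 0 m/s, a = -10 m/s².
Falls 24.1 m from rest: t = √(2·24.1/10) = 2.20 s; v = g·t = 22.0 m/s.
Total time = 2.15 + 2.20 = 4.35 s

4.35 s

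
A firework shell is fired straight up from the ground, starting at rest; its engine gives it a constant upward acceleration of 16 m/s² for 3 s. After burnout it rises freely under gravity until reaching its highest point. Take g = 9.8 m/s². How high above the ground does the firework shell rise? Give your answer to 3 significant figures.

Phase 1 (powered ascent): v₀ = 0 m/s, a = 16 m/s².
v = v₀ + at = 0 + (16)(3) = 48.0 m/s
Δx = v₀t + ½at² = 0·3 + 0.5·16·3² = 72.0 m

Phase 2 (coasting upward): v₀ = 48.0 m/s, a = -9.8 m/s².
v = v₀ + at → t = (0 − 48.0) / -9.8 = 4.90 s
v² = v₀² + 2aΔx → Δx = (0² − 48.0²)/(2·-9.8) = 118 m
Maximum height = 72.0 + 118 = 190 m

190 m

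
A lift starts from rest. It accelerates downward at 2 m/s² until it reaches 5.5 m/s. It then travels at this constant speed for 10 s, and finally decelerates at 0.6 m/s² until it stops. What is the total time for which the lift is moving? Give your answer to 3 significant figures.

Phase 1 (accelerating): v₀ = 0 m/s, a = 2 m/s².
v = v₀ + at → t = (5.5 − 0) / 2 = 2.75 s
v² = v₀² + 2aΔx → Δx = (5.5² − 0²)/(2·2) = 7.56 m

Phase 2 (constant speed): v₀ = 5.50 m/s, a = 0 m/s².
v = v₀ + at = 5.50 + (0)(10) = 5.50 m/s
Δx = v₀t + ½at² = 5.50·10 + 0.5·0·10² = 55.0 m

Phase 3 (decelerating): v₀ = 5.50 m/s, a = -0.6 m/s².
v = v₀ + at → t = (0 − 5.50) / -0.6 = 9.17 s
v² = v₀² + 2aΔx → Δx = (0² − 5.50²)/(2·-0.6) = 25.2 m
Total time = 2.75 + 10.0 + 9.17 = 21.9 s

21.9 s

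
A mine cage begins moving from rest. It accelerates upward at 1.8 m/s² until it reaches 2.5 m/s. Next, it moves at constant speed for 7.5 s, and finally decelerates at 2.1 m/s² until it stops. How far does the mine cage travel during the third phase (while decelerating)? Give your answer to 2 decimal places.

1.49 m

Phase 1 (accelerating): v₀ = 0 m/s, a = 1.8 m/s².
v = v₀ + at → t = (2.5 − 0) / 1.8 = 1.39 s
v² = v₀² + 2aΔx → Δx = (2.5² − 0²)/(2·1.8) = 1.74 m

Phase 2 (constant speed): v₀ = 2.50 m/s, a = 0 m/s².
v = v₀ + at = 2.50 + (0)(7.5) = 2.50 m/s
Δx = v₀t + ½at² = 2.50·7.5 + 0.5·0·7.5² = 18.8 m

Phase 3 (decelerating): v₀ = 2.50 m/s, a = -2.1 m/s².
v = v₀ + at → t = (0 − 2.50) / -2.1 = 1.19 s
v² = v₀² + 2aΔx → Δx = (0² − 2.50²)/(2·-2.1) = 1.49 m
Distance in phase 3 = 1.49 m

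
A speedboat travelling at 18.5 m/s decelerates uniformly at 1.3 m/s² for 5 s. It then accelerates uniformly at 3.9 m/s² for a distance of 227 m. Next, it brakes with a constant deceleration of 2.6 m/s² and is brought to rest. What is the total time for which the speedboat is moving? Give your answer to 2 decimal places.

Phase 1 (decelerating): v₀ = 18.5 m/s, a = -1.3 m/s².
v = v₀ + at = 18.5 + (-1.3)(5) = 12.0 m/s
Δx = v₀t + ½at² = 18.5·5 + 0.5·-1.3·5² = 76.2 m

Phase 2 (accelerating): v₀ = 12.0 m/s, a = 3.9 m/s².
v² = v₀² + 2aΔx = 12.0² + 2·3.9·227 = 1910 → v = 43.8 m/s
t = (v − v₀)/a = (43.8 − 12.0)/3.9 = 8.14 s

Phase 3 (decelerating): v₀ = 43.8 m/s, a = -2.6 m/s².
v = v₀ + at → t = (0 − 43.8) / -2.6 = 16.8 s
v² = v₀² + 2aΔx → Δx = (0² − 43.8²)/(2·-2.6) = 368 m
Total time = 5.00 + 8.14 + 16.8 = 30.0 s

29.97 s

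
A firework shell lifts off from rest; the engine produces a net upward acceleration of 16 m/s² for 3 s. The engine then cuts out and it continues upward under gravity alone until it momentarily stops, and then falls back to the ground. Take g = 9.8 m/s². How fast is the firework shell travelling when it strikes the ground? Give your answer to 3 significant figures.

61.0 m/s

Phase 1 (powered ascent): v₀ = 0 m/s, a = 16 m/s².
v = v₀ + at = 0 + (16)(3) = 48.0 m/s
Δx = v₀t + ½at² = 0·3 + 0.5·16·3² = 72.0 m

Phase 2 (coasting upward): v₀ = 48.0 m/s, a = -9.8 m/s².
v = v₀ + at → t = (0 − 48.0) / -9.8 = 4.90 s
v² = v₀² + 2aΔx → Δx = (0² − 48.0²)/(2·-9.8) = 118 m

Phase 3 (free fall): v₀ = 0 m/s, a = -9.8 m/s².
Falls 190 m from rest: t = √(2·190/9.8) = 6.22 s; v = g·t = 61.0 m/s.
Impact speed = 61.0 m/s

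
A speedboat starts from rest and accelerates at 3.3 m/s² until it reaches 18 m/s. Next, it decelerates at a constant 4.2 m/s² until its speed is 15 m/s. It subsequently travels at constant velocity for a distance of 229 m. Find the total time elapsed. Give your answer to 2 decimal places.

21.44 s

Phase 1 (accelerating): v₀ = 0 m/s, a = 3.3 m/s².
v = v₀ + at → t = (18 − 0) / 3.3 = 5.45 s
v² = v₀² + 2aΔx → Δx = (18² − 0²)/(2·3.3) = 49.1 m

Phase 2 (decelerating): v₀ = 18.0 m/s, a = -4.2 m/s².
v = v₀ + at → t = (15 − 18.0) / -4.2 = 0.714 s
v² = v₀² + 2aΔx → Δx = (15² − 18.0²)/(2·-4.2) = 11.8 m

Phase 3 (constant speed): v₀ = 15.0 m/s, a = 0 m/s².
Constant speed: t = d/v = 229/15.0 = 15.3 s
Total time = 5.45 + 0.714 + 15.3 = 21.4 s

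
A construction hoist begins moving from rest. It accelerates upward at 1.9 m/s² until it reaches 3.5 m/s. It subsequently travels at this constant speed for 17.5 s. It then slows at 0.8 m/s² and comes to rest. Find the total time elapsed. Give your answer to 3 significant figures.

Phase 1 (accelerating): v₀ = 0 m/s, a = 1.9 m/s².
v = v₀ + at → t = (3.5 − 0) / 1.9 = 1.84 s
v² = v₀² + 2aΔx → Δx = (3.5² − 0²)/(2·1.9) = 3.22 m

Phase 2 (constant speed): v₀ = 3.50 m/s, a = 0 m/s².
v = v₀ + at = 3.50 + (0)(17.5) = 3.50 m/s
Δx = v₀t + ½at² = 3.50·17.5 + 0.5·0·17.5² = 61.2 m

Phase 3 (decelerating): v₀ = 3.50 m/s, a = -0.8 m/s².
v = v₀ + at → t = (0 − 3.50) / -0.8 = 4.38 s
v² = v₀² + 2aΔx → Δx = (0² − 3.50²)/(2·-0.8) = 7.66 m
Total time = 1.84 + 17.5 + 4.38 = 23.7 s

23.7 s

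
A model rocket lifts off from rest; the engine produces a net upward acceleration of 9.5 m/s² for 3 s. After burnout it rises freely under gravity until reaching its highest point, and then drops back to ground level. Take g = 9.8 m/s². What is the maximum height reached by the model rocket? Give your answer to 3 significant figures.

84.2 m

Phase 1 (powered ascent): v₀ = 0 m/s, a = 9.5 m/s².
v = v₀ + at = 0 + (9.5)(3) = 28.5 m/s
Δx = v₀t + ½at² = 0·3 + 0.5·9.5·3² = 42.8 m

Phase 2 (coasting upward): v₀ = 28.5 m/s, a = -9.8 m/s².
v = v₀ + at → t = (0 − 28.5) / -9.8 = 2.91 s
v² = v₀² + 2aΔx → Δx = (0² − 28.5²)/(2·-9.8) = 41.4 m
Maximum height = 42.8 + 41.4 = 84.2 m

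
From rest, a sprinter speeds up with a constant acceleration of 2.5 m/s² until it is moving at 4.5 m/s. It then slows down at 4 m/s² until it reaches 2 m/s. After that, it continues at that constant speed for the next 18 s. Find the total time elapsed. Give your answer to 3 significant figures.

20.4 s

Phase 1 (accelerating): v₀ = 0 m/s, a = 2.5 m/s².
v = v₀ + at → t = (4.5 − 0) / 2.5 = 1.80 s
v² = v₀² + 2aΔx → Δx = (4.5² − 0²)/(2·2.5) = 4.05 m

Phase 2 (decelerating): v₀ = 4.50 m/s, a = -4 m/s².
v = v₀ + at → t = (2 − 4.50) / -4 = 0.625 s
v² = v₀² + 2aΔx → Δx = (2² − 4.50²)/(2·-4) = 2.03 m

Phase 3 (constant speed): v₀ = 2.00 m/s, a = 0 m/s².
v = v₀ + at = 2.00 + (0)(18) = 2.00 m/s
Δx = v₀t + ½at² = 2.00·18 + 0.5·0·18² = 36.0 m
Total time = 1.80 + 0.625 + 18.0 = 20.4 s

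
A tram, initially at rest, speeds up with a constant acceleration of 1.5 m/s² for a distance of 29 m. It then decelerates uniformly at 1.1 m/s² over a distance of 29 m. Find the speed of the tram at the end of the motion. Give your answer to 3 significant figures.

4.82 m/s

Phase 1 (accelerating): v₀ = 0 m/s, a = 1.5 m/s².
v² = v₀² + 2aΔx = 0² + 2·1.5·29 = 87.0 → v = 9.33 m/s
t = (v − v₀)/a = (9.33 − 0)/1.5 = 6.22 s

Phase 2 (decelerating): v₀ = 9.33 m/s, a = -1.1 m/s².
v² = v₀² + 2aΔx = 9.33² + 2·-1.1·29 = 23.2 → v = 4.82 m/s
t = (v − v₀)/a = (4.82 − 9.33)/-1.1 = 4.10 s
Final speed = 4.82 m/s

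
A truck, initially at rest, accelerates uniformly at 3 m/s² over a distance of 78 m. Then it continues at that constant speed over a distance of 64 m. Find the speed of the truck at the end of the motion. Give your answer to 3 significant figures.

21.6 m/s

Phase 1 (accelerating): v₀ = 0 m/s, a = 3 m/s².
v² = v₀² + 2aΔx = 0² + 2·3·78 = 468 → v = 21.6 m/s
t = (v − v₀)/a = (21.6 − 0)/3 = 7.21 s

Phase 2 (constant speed): v₀ = 21.6 m/s, a = 0 m/s².
Constant speed: t = d/v = 64/21.6 = 2.96 s
Final speed = 21.6 m/s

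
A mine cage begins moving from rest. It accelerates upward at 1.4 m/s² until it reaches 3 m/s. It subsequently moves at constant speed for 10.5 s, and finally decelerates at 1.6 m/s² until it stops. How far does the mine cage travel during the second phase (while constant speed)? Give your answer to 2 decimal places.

31.50 m

Phase 1 (accelerating): v₀ = 0 m/s, a = 1.4 m/s².
v = v₀ + at → t = (3 − 0) / 1.4 = 2.14 s
v² = v₀² + 2aΔx → Δx = (3² − 0²)/(2·1.4) = 3.21 m

Phase 2 (constant speed): v₀ = 3.00 m/s, a = 0 m/s².
v = v₀ + at = 3.00 + (0)(10.5) = 3.00 m/s
Δx = v₀t + ½at² = 3.00·10.5 + 0.5·0·10.5² = 31.5 m
Distance in phase 2 = 31.5 m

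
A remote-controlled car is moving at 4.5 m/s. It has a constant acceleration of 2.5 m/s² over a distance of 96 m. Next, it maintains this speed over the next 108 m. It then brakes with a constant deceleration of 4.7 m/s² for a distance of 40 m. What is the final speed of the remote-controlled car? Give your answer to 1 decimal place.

Phase 1 (accelerating): v₀ = 4.50 m/s, a = 2.5 m/s².
v² = v₀² + 2aΔx = 4.50² + 2·2.5·96 = 500 → v = 22.4 m/s
t = (v − v₀)/a = (22.4 − 4.50)/2.5 = 7.15 s

Phase 2 (constant speed): v₀ = 22.4 m/s, a = 0 m/s².
Constant speed: t = d/v = 108/22.4 = 4.83 s

Phase 3 (decelerating): v₀ = 22.4 m/s, a = -4.7 m/s².
v² = v₀² + 2aΔx = 22.4² + 2·-4.7·40 = 124 → v = 11.1 m/s
t = (v − v₀)/a = (11.1 − 22.4)/-4.7 = 2.39 s
Final speed = 11.1 m/s

11.1 m/s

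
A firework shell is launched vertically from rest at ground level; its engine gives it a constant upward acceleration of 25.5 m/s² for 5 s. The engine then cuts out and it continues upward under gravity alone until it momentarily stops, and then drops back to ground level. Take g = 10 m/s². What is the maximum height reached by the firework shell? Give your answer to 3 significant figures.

Phase 1 (powered ascent): v₀ = 0 m/s, a = 25.5 m/s².
v = v₀ + at = 0 + (25.5)(5) = 128 m/s
Δx = v₀t + ½at² = 0·5 + 0.5·25.5·5² = 319 m

Phase 2 (coasting upward): v₀ = 128 m/s, a = -10 m/s².
v = v₀ + at → t = (0 − 128) / -10 = 12.8 s
v² = v₀² + 2aΔx → Δx = (0² − 128²)/(2·-10) = 813 m
Maximum height = 319 + 813 = 1130 m

1130 m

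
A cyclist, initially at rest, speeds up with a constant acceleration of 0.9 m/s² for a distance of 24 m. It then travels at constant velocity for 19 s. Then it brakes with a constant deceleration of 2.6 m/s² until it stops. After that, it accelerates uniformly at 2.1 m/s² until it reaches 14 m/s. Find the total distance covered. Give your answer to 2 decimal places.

203.86 m

Phase 1 (accelerating): v₀ = 0 m/s, a = 0.9 m/s².
v² = v₀² + 2aΔx = 0² + 2·0.9·24 = 43.2 → v = 6.57 m/s
t = (v − v₀)/a = (6.57 − 0)/0.9 = 7.30 s

Phase 2 (constant speed): v₀ = 6.57 m/s, a = 0 m/s².
v = v₀ + at = 6.57 + (0)(19) = 6.57 m/s
Δx = v₀t + ½at² = 6.57·19 + 0.5·0·19² = 125 m

Phase 3 (decelerating): v₀ = 6.57 m/s, a = -2.6 m/s².
v = v₀ + at → t = (0 − 6.57) / -2.6 = 2.53 s
v² = v₀² + 2aΔx → Δx = (0² − 6.57²)/(2·-2.6) = 8.31 m

Phase 4 (accelerating): v₀ = 0 m/s, a = 2.1 m/s².
v = v₀ + at → t = (14 − 0) / 2.1 = 6.67 s
v² = v₀² + 2aΔx → Δx = (14² − 0²)/(2·2.1) = 46.7 m
Total distance = 24.0 + 125 + 8.31 + 46.7 = 204 m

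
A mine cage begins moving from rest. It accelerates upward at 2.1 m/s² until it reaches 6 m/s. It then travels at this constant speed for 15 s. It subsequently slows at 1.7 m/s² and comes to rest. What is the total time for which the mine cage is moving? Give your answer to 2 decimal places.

Phase 1 (accelerating): v₀ = 0 m/s, a = 2.1 m/s².
v = v₀ + at → t = (6 − 0) / 2.1 = 2.86 s
v² = v₀² + 2aΔx → Δx = (6² − 0²)/(2·2.1) = 8.57 m

Phase 2 (constant speed): v₀ = 6.00 m/s, a = 0 m/s².
v = v₀ + at = 6.00 + (0)(15) = 6.00 m/s
Δx = v₀t + ½at² = 6.00·15 + 0.5·0·15² = 90.0 m

Phase 3 (decelerating): v₀ = 6.00 m/s, a = -1.7 m/s².
v = v₀ + at → t = (0 − 6.00) / -1.7 = 3.53 s
v² = v₀² + 2aΔx → Δx = (0² − 6.00²)/(2·-1.7) = 10.6 m
Total time = 2.86 + 15.0 + 3.53 = 21.4 s

21.39 s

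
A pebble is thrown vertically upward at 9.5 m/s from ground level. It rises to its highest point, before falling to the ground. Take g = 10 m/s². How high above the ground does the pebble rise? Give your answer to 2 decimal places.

Phase 1 (rising): v₀ = 9.50 m/s, a = -10 m/s².
v = v₀ + at → t = (0 − 9.50) / -10 = 0.950 s
v² = v₀² + 2aΔx → Δx = (0² − 9.50²)/(2·-10) = 4.51 m
Maximum height = 4.51 m

4.51 m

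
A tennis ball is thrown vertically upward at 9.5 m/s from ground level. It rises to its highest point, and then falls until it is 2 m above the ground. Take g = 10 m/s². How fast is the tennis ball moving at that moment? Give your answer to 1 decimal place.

7.1 m/s

Phase 1 (rising): v₀ = 9.50 m/s, a = -10 m/s².
v = v₀ + at → t = (0 − 9.50) / -10 = 0.950 s
v² = v₀² + 2aΔx → Δx = (0² − 9.50²)/(2·-10) = 4.51 m

Phase 2 (falling): v₀ = 0 m/s, a = -10 m/s².
Falls 2.51 m from rest: t = √(2·2.51/10) = 0.709 s; v = g·t = 7.09 m/s.
Final speed = 7.09 m/s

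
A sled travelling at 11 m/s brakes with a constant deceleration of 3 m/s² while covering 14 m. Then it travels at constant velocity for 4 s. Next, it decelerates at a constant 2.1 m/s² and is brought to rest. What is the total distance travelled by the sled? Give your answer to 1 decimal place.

47.1 m

Phase 1 (decelerating): v₀ = 11.0 m/s, a = -3 m/s².
v² = v₀² + 2aΔx = 11.0² + 2·-3·14 = 37.0 → v = 6.08 m/s
t = (v − v₀)/a = (6.08 − 11.0)/-3 = 1.64 s

Phase 2 (constant speed): v₀ = 6.08 m/s, a = 0 m/s².
v = v₀ + at = 6.08 + (0)(4) = 6.08 m/s
Δx = v₀t + ½at² = 6.08·4 + 0.5·0·4² = 24.3 m

Phase 3 (decelerating): v₀ = 6.08 m/s, a = -2.1 m/s².
v = v₀ + at → t = (0 − 6.08) / -2.1 = 2.90 s
v² = v₀² + 2aΔx → Δx = (0² − 6.08²)/(2·-2.1) = 8.81 m
Total distance = 14.0 + 24.3 + 8.81 = 47.1 m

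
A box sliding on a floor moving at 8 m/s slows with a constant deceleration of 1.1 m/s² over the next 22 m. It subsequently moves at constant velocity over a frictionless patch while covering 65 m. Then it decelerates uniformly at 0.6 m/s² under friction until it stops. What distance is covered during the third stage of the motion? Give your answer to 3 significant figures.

Phase 1 (decelerating): v₀ = 8.00 m/s, a = -1.1 m/s².
v² = v₀² + 2aΔx = 8.00² + 2·-1.1·22 = 15.6 → v = 3.95 m/s
t = (v − v₀)/a = (3.95 − 8.00)/-1.1 = 3.68 s

Phase 2 (constant speed): v₀ = 3.95 m/s, a = 0 m/s².
Constant speed: t = d/v = 65/3.95 = 16.5 s

Phase 3 (decelerating): v₀ = 3.95 m/s, a = -0.6 m/s².
v = v₀ + at → t = (0 − 3.95) / -0.6 = 6.58 s
v² = v₀² + 2aΔx → Δx = (0² − 3.95²)/(2·-0.6) = 13.0 m
Distance in phase 3 = 13.0 m

13.0 m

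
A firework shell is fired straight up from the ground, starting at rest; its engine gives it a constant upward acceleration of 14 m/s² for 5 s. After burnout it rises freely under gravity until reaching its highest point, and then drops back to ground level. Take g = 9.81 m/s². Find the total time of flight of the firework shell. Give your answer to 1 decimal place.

21.4 s

Phase 1 (powered ascent): v₀ = 0 m/s, a = 14 m/s².
v = v₀ + at = 0 + (14)(5) = 70.0 m/s
Δx = v₀t + ½at² = 0·5 + 0.5·14·5² = 175 m

Phase 2 (coasting upward): v₀ = 70.0 m/s, a = -9.81 m/s².
v = v₀ + at → t = (0 − 70.0) / -9.81 = 7.14 s
v² = v₀² + 2aΔx → Δx = (0² − 70.0²)/(2·-9.81) = 250 m

Phase 3 (free fall): v₀ = 0 m/s, a = -9.81 m/s².
Falls 425 m from rest: t = √(2·425/9.81) = 9.31 s; v = g·t = 91.3 m/s.
Total time = 5.00 + 7.14 + 9.31 = 21.4 s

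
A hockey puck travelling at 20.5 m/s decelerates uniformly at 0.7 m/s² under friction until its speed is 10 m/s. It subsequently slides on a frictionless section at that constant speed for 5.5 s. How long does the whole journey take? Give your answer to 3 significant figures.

20.5 s

Phase 1 (decelerating): v₀ = 20.5 m/s, a = -0.7 m/s².
v = v₀ + at → t = (10 − 20.5) / -0.7 = 15.0 s
v² = v₀² + 2aΔx → Δx = (10² − 20.5²)/(2·-0.7) = 229 m

Phase 2 (constant speed): v₀ = 10.0 m/s, a = 0 m/s².
v = v₀ + at = 10.0 + (0)(5.5) = 10.0 m/s
Δx = v₀t + ½at² = 10.0·5.5 + 0.5·0·5.5² = 55.0 m
Total time = 15.0 + 5.50 = 20.5 s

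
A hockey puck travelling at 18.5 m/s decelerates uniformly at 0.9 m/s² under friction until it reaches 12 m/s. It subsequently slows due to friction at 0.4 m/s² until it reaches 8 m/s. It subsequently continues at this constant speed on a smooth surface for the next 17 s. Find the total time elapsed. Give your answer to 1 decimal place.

Phase 1 (decelerating): v₀ = 18.5 m/s, a = -0.9 m/s².
v = v₀ + at → t = (12 − 18.5) / -0.9 = 7.22 s
v² = v₀² + 2aΔx → Δx = (12² − 18.5²)/(2·-0.9) = 110 m

Phase 2 (decelerating): v₀ = 12.0 m/s, a = -0.4 m/s².
v = v₀ + at → t = (8 − 12.0) / -0.4 = 10.0 s
v² = v₀² + 2aΔx → Δx = (8² − 12.0²)/(2·-0.4) = 100 m

Phase 3 (constant speed): v₀ = 8.00 m/s, a = 0 m/s².
v = v₀ + at = 8.00 + (0)(17) = 8.00 m/s
Δx = v₀t + ½at² = 8.00·17 + 0.5·0·17² = 136 m
Total time = 7.22 + 10.0 + 17.0 = 34.2 s

34.2 s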